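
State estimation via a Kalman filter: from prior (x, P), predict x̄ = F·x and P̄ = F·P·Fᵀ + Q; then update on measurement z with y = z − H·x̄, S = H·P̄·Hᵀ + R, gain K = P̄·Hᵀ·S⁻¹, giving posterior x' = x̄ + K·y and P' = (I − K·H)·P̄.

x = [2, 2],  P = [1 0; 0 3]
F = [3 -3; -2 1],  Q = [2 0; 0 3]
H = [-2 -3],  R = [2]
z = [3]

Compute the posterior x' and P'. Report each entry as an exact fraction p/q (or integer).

x' = [93/64, -2]
P' = [1471/64 -15; -15 10]

x̄ = F·x = [0, -2]
P̄ = F·P·Fᵀ + Q = [38 -15; -15 10]
y = z − H·x̄ = [-3]
S = H·P̄·Hᵀ + R = [64]
K = P̄·Hᵀ·S⁻¹ = [-31/64; 0]
x' = x̄ + K·y = [93/64, -2]
P' = (I − K·H)·P̄ = [1471/64 -15; -15 10]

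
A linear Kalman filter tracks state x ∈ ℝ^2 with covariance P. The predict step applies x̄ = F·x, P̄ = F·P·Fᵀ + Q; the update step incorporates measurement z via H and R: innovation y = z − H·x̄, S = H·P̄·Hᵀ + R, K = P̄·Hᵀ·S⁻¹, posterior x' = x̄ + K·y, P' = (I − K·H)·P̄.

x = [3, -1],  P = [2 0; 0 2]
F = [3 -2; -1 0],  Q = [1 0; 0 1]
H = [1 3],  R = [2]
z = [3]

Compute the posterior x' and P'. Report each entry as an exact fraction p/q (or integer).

x' = [229/20, -57/20]
P' = [459/20 -147/20; -147/20 51/20]

x̄ = F·x = [11, -3]
P̄ = F·P·Fᵀ + Q = [27 -6; -6 3]
y = z − H·x̄ = [1]
S = H·P̄·Hᵀ + R = [20]
K = P̄·Hᵀ·S⁻¹ = [9/20; 3/20]
x' = x̄ + K·y = [229/20, -57/20]
P' = (I − K·H)·P̄ = [459/20 -147/20; -147/20 51/20]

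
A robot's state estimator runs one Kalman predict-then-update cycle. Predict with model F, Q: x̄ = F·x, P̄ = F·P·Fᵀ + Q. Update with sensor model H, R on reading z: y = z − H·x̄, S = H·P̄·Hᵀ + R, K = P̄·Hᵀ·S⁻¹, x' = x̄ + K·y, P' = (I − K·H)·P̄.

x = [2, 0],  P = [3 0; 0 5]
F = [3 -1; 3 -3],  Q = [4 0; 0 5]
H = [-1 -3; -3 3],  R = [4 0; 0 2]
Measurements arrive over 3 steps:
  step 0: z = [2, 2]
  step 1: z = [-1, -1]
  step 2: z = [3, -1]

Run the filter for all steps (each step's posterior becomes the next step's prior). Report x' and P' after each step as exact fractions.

step 0: x̄ = F·x = [6, 6]
step 0: P̄ = F·P·Fᵀ + Q = [36 42; 42 77]
step 0: y = z − H·x̄ = [26, 2]
step 0: S = H·P̄·Hᵀ + R = [985 -333; -333 263]
step 0: K = P̄·Hᵀ·S⁻¹ = [-18306/74083 -18108/74083; -18417/74083 6258/74083]
step 0: x' = x̄ + K·y = [-67674/74083, -21828/74083]
step 0: P' = (I − K·H)·P̄ = [27360/74083 15288/74083; 15288/74083 19460/74083]
step 1: x̄ = F·x = [-7878/3221, -137538/74083]
step 1: P̄ = F·P·Fᵀ + Q = [20448/3221 5268/3221; 5268/3221 516611/74083]
step 1: y = z − H·x̄ = [-667891/74083, -205051/74083]
step 1: S = H·P̄·Hᵀ + R = [6143119/74083 -2511603/74083; -2511603/74083 6849449/74083]
step 1: K = P̄·Hᵀ·S⁻¹ = [-56300004/241410517 -57561048/241410517; -57137205/241410517 20861418/241410517]
step 1: x' = x̄ + K·y = [76442358/241410517, 9187677/241410517]
step 1: P' = (I − K·H)·P̄ = [85080528/241410517 46706496/241410517; 46706496/241410517 60614108/241410517]
step 2: x̄ = F·x = [220139397/241410517, 201764043/241410517]
step 2: P̄ = F·P·Fᵀ + Q = [1511741952/241410517 387089124/241410517; 387089124/241410517 1677587381/241410517]
step 2: y = z − H·x̄ = [1549663077/241410517, -186284455/241410517]
step 2: S = H·P̄·Hᵀ + R = [19898205193/241410517 -8240525829/241410517; -8240525829/241410517 22219180799/241410517]
step 2: K = P̄·Hᵀ·S⁻¹ = [-180595424268/775060584499 -184670331912/775060584499; -183342266211/775060584499 67050461190/775060584499]
step 2: x' = x̄ + K·y = [-310009190769/775060584499, -580877103720/775060584499]
step 2: P' = (I − K·H)·P̄ = [272930590224/775060584499 149817035616/775060584499; 149817035616/775060584499 194517343076/775060584499]

step 0: x' = [-67674/74083, -21828/74083], P' = [27360/74083 15288/74083; 15288/74083 19460/74083]
step 1: x' = [76442358/241410517, 9187677/241410517], P' = [85080528/241410517 46706496/241410517; 46706496/241410517 60614108/241410517]
step 2: x' = [-310009190769/775060584499, -580877103720/775060584499], P' = [272930590224/775060584499 149817035616/775060584499; 149817035616/775060584499 194517343076/775060584499]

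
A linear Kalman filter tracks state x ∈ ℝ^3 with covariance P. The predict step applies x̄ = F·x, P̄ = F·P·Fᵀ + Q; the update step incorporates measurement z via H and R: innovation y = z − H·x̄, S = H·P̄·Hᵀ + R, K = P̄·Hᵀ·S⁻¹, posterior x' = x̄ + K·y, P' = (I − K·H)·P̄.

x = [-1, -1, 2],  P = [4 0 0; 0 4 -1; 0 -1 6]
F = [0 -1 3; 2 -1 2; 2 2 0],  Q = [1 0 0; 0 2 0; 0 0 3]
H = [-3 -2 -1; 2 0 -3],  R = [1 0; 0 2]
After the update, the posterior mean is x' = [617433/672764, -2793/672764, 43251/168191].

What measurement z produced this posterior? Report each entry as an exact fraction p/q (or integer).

z = [-3, 1]

x̄ = F·x = [7, 3, -4]
P̄ = F·P·Fᵀ + Q = [65 45 -14; 45 50 4; -14 4 35]
S = H·P̄·Hᵀ + R = [1293 -539; -539 745]
K = P̄·Hᵀ·S⁻¹ = [-109187/672764 76327/672764; -136013/672764 -27967/672764; -18108/168191 -43127/168191]
x' − x̄ = [-4091915/672764, -2021085/672764, 716015/168191] = K·y
y = (KᵀK)⁻¹·Kᵀ·(x' − x̄) = [20, -25]
z = y + H·x̄ = [20, -25] + [-23, 26] = [-3, 1]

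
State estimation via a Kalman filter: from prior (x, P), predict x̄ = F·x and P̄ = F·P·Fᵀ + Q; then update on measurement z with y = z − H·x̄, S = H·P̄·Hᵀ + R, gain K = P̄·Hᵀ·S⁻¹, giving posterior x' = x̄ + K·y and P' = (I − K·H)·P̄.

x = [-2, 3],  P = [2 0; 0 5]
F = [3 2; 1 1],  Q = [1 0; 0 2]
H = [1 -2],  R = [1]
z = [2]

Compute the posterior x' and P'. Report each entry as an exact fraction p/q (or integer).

x̄ = F·x = [0, 1]
P̄ = F·P·Fᵀ + Q = [39 16; 16 9]
y = z − H·x̄ = [4]
S = H·P̄·Hᵀ + R = [12]
K = P̄·Hᵀ·S⁻¹ = [7/12; -1/6]
x' = x̄ + K·y = [7/3, 1/3]
P' = (I − K·H)·P̄ = [419/12 103/6; 103/6 26/3]

x' = [7/3, 1/3]
P' = [419/12 103/6; 103/6 26/3]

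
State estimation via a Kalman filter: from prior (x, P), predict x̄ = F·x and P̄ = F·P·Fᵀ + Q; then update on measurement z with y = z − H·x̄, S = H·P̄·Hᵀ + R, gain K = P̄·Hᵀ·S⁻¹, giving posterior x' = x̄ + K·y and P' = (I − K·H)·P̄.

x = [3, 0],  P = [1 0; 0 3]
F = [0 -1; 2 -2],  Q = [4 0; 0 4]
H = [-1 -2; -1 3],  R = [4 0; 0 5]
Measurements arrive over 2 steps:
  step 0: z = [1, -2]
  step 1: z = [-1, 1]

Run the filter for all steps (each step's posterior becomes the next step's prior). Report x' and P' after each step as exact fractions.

step 0: x' = [-1595/3779, -1796/3779], P' = [5964/3779 328/3779; 328/3779 1336/3779]
step 1: x' = [174839/588428, 115747/294214], P' = [217359/147107 8358/147107; 8358/147107 153608/441321]

step 0: x̄ = F·x = [0, 6]
step 0: P̄ = F·P·Fᵀ + Q = [7 6; 6 20]
step 0: y = z − H·x̄ = [13, -20]
step 0: S = H·P̄·Hᵀ + R = [115 -119; -119 156]
step 0: K = P̄·Hᵀ·S⁻¹ = [-1655/3779 -996/3779; -750/3779 736/3779]
step 0: x' = x̄ + K·y = [-1595/3779, -1796/3779]
step 0: P' = (I − K·H)·P̄ = [5964/3779 328/3779; 328/3779 1336/3779]
step 1: x̄ = F·x = [1796/3779, 402/3779]
step 1: P̄ = F·P·Fᵀ + Q = [16452/3779 2016/3779; 2016/3779 41692/3779]
step 1: y = z − H·x̄ = [-1179/3779, 4369/3779]
step 1: S = H·P̄·Hᵀ + R = [206400/3779 -235716/3779; -235716/3779 398479/3779]
step 1: K = P̄·Hᵀ·S⁻¹ = [-234075/588428 -38457/147107; -166145/882642 29050/147107]
step 1: x' = x̄ + K·y = [174839/588428, 115747/294214]
step 1: P' = (I − K·H)·P̄ = [217359/147107 8358/147107; 8358/147107 153608/441321]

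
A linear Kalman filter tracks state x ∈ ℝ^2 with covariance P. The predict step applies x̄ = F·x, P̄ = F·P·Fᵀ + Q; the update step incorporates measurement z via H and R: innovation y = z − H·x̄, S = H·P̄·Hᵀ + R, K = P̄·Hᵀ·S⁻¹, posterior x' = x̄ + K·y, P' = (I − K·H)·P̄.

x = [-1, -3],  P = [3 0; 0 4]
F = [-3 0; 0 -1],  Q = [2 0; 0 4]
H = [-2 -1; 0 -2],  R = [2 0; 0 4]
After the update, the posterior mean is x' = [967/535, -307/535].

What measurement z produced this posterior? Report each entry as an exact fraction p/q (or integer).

x̄ = F·x = [3, 3]
P̄ = F·P·Fᵀ + Q = [29 0; 0 8]
S = H·P̄·Hᵀ + R = [126 16; 16 36]
K = P̄·Hᵀ·S⁻¹ = [-261/535 116/535; -4/535 -236/535]
x' − x̄ = [-638/535, -1912/535] = K·y
y = (KᵀK)⁻¹·Kᵀ·(x' − x̄) = [6, 8]
z = y + H·x̄ = [6, 8] + [-9, -6] = [-3, 2]

z = [-3, 2]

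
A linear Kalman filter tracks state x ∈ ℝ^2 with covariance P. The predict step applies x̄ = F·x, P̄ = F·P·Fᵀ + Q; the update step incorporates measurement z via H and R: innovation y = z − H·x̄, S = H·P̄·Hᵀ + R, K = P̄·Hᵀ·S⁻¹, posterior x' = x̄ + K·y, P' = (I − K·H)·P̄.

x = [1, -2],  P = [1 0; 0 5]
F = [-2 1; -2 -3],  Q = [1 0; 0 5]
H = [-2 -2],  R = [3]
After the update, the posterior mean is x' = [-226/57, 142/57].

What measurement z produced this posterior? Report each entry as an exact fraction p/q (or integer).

x̄ = F·x = [-4, 4]
P̄ = F·P·Fᵀ + Q = [10 -11; -11 54]
S = H·P̄·Hᵀ + R = [171]
K = P̄·Hᵀ·S⁻¹ = [2/171; -86/171]
x' − x̄ = [2/57, -86/57] = K·y
y = (KᵀK)⁻¹·Kᵀ·(x' − x̄) = [3]
z = y + H·x̄ = [3] + [0] = [3]

z = [3]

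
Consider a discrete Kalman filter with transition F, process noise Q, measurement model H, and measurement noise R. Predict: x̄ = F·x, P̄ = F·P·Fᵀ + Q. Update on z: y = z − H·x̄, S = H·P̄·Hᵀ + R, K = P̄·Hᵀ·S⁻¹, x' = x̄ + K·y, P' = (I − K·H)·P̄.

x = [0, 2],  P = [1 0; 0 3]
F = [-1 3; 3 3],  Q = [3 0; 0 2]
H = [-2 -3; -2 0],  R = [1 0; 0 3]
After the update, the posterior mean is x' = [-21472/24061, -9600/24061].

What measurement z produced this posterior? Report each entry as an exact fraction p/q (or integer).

x̄ = F·x = [6, 6]
P̄ = F·P·Fᵀ + Q = [31 24; 24 38]
S = H·P̄·Hᵀ + R = [755 268; 268 127]
K = P̄·Hᵀ·S⁻¹ = [-402/24061 -10898/24061; -7710/24061 7176/24061]
x' − x̄ = [-165838/24061, -153966/24061] = K·y
y = (KᵀK)⁻¹·Kᵀ·(x' − x̄) = [33, 14]
z = y + H·x̄ = [33, 14] + [-30, -12] = [3, 2]

z = [3, 2]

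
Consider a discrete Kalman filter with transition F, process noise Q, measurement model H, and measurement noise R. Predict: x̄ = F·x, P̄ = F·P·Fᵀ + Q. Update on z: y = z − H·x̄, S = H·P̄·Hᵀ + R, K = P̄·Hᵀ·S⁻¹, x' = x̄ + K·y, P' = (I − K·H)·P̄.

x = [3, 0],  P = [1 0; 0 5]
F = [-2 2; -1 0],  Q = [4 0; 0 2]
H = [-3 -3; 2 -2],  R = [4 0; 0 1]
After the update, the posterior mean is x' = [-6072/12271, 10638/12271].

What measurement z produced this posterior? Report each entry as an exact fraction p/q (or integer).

x̄ = F·x = [-6, -3]
P̄ = F·P·Fᵀ + Q = [28 2; 2 3]
S = H·P̄·Hᵀ + R = [319 -150; -150 109]
K = P̄·Hᵀ·S⁻¹ = [-2010/12271 3088/12271; -1935/12271 -2888/12271]
x' − x̄ = [67554/12271, 47451/12271] = K·y
y = (KᵀK)⁻¹·Kᵀ·(x' − x̄) = [-29, 3]
z = y + H·x̄ = [-29, 3] + [27, -6] = [-2, -3]

z = [-2, -3]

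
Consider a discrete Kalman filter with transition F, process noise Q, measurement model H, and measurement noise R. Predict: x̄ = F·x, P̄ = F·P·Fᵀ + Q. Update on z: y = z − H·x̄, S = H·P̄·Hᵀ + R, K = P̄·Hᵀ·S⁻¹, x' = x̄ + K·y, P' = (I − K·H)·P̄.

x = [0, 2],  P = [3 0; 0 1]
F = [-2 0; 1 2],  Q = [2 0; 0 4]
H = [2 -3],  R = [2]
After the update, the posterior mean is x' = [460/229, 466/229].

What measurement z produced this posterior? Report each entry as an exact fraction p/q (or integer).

z = [-2]

x̄ = F·x = [0, 4]
P̄ = F·P·Fᵀ + Q = [14 -6; -6 11]
S = H·P̄·Hᵀ + R = [229]
K = P̄·Hᵀ·S⁻¹ = [46/229; -45/229]
x' − x̄ = [460/229, -450/229] = K·y
y = (KᵀK)⁻¹·Kᵀ·(x' − x̄) = [10]
z = y + H·x̄ = [10] + [-12] = [-2]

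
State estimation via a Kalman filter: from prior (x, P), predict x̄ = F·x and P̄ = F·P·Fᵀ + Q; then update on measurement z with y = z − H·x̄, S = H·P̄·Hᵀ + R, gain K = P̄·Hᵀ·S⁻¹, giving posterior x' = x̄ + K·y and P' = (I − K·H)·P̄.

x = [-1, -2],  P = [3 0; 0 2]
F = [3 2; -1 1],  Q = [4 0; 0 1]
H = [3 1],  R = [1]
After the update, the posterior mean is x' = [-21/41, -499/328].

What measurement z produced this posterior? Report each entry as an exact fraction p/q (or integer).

x̄ = F·x = [-7, -1]
P̄ = F·P·Fᵀ + Q = [39 -5; -5 6]
S = H·P̄·Hᵀ + R = [328]
K = P̄·Hᵀ·S⁻¹ = [14/41; -9/328]
x' − x̄ = [266/41, -171/328] = K·y
y = (KᵀK)⁻¹·Kᵀ·(x' − x̄) = [19]
z = y + H·x̄ = [19] + [-22] = [-3]

z = [-3]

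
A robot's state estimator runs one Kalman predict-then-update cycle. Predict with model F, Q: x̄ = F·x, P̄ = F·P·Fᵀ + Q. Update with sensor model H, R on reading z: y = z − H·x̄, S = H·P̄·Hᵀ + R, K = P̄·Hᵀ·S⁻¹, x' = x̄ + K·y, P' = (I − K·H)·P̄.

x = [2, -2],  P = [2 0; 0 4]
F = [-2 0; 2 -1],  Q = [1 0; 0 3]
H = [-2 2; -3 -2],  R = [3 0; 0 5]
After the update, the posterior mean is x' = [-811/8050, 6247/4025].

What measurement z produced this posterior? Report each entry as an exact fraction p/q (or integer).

z = [3, -3]

x̄ = F·x = [-4, 6]
P̄ = F·P·Fᵀ + Q = [9 -8; -8 15]
S = H·P̄·Hᵀ + R = [163 10; 10 50]
K = P̄·Hᵀ·S⁻¹ = [-159/805 -1453/8050; 236/805 -719/4025]
x' − x̄ = [31389/8050, -17903/4025] = K·y
y = (KᵀK)⁻¹·Kᵀ·(x' − x̄) = [-17, -3]
z = y + H·x̄ = [-17, -3] + [20, 0] = [3, -3]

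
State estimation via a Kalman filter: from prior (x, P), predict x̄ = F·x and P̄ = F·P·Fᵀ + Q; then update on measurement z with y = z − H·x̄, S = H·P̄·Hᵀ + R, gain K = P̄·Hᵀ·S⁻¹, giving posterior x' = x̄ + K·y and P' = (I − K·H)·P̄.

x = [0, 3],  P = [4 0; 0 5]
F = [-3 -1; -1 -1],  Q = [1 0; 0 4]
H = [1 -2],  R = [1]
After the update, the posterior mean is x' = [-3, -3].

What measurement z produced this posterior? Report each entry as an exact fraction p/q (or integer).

z = [3]

x̄ = F·x = [-3, -3]
P̄ = F·P·Fᵀ + Q = [42 17; 17 13]
S = H·P̄·Hᵀ + R = [27]
K = P̄·Hᵀ·S⁻¹ = [8/27; -1/3]
x' − x̄ = [0, 0] = K·y
y = (KᵀK)⁻¹·Kᵀ·(x' − x̄) = [0]
z = y + H·x̄ = [0] + [3] = [3]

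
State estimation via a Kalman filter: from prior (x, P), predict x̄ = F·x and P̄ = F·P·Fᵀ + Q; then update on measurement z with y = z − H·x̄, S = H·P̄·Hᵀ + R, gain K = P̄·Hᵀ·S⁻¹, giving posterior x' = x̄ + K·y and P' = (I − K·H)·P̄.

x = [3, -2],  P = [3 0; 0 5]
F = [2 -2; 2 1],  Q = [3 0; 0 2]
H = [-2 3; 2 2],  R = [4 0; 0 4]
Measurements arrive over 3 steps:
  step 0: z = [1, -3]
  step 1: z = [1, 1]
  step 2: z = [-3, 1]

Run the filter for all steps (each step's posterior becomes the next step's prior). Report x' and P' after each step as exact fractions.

step 0: x̄ = F·x = [10, 4]
step 0: P̄ = F·P·Fᵀ + Q = [35 2; 2 19]
step 0: y = z − H·x̄ = [9, -31]
step 0: S = H·P̄·Hᵀ + R = [291 -22; -22 236]
step 0: K = P̄·Hᵀ·S⁻¹ = [-3369/17048 10063/34096; 1679/8524 3347/17048]
step 0: x' = x̄ + K·y = [-31635/34096, -5343/17048]
step 0: P' = (I − K·H)·P̄ = [8733/17048 665/8524; 665/8524 1341/4262]
step 1: x̄ = F·x = [-20949/17048, -18489/8524]
step 1: P̄ = F·P·Fᵀ + Q = [24223/4262 2693/2131; 2693/2131 9964/2131]
step 1: y = z − H·x̄ = [21521/4262, 66451/8524]
step 1: S = H·P̄·Hᵀ + R = [114330/2131 16724/2131; 16724/2131 118370/2131]
step 1: K = P̄·Hᵀ·S⁻¹ = [-282279/1554851 23179/84046; 290641/1554851 7877/42023]
step 1: x' = x̄ + K·y = [27599/6219404, 734211/3109702]
step 1: P' = (I − K·H)·P̄ = [740397/1554851 117226/1554851; 117226/1554851 465672/1554851]
step 2: x̄ = F·x = [-1440823/3109702, 380905/1554851]
step 2: P̄ = F·P·Fᵀ + Q = [8551021/1554851 1795792/1554851; 1795792/1554851 7005866/1554851]
step 2: y = z − H·x̄ = [-7248091/1554851, 2233864/1554851]
step 2: S = H·P̄·Hᵀ + R = [81926778/1554851 11422696/1554851; 11422696/1554851 82813288/1554851]
step 2: K = P̄·Hᵀ·S⁻¹ = [-48497694/267475303 294107791/1069901212; 49925531/267475303 99939713/534950606]
step 2: x' = x̄ + K·y = [415567301/534950606, -95415090/267475303]
step 2: P' = (I − K·H)·P̄ = [254060985/534950606 20023403/267475303; 20023403/267475303 79916310/267475303]

step 0: x' = [-31635/34096, -5343/17048], P' = [8733/17048 665/8524; 665/8524 1341/4262]
step 1: x' = [27599/6219404, 734211/3109702], P' = [740397/1554851 117226/1554851; 117226/1554851 465672/1554851]
step 2: x' = [415567301/534950606, -95415090/267475303], P' = [254060985/534950606 20023403/267475303; 20023403/267475303 79916310/267475303]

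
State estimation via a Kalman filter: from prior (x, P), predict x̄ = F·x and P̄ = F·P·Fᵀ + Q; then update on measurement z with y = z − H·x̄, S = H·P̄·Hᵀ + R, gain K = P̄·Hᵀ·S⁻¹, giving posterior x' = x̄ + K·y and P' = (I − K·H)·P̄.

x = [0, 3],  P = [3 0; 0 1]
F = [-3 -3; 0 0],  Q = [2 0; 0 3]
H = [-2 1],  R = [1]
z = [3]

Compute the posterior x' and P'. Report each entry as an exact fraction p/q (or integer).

x' = [-22/13, -15/52]
P' = [38/39 19/13; 19/13 153/52]

x̄ = F·x = [-9, 0]
P̄ = F·P·Fᵀ + Q = [38 0; 0 3]
y = z − H·x̄ = [-15]
S = H·P̄·Hᵀ + R = [156]
K = P̄·Hᵀ·S⁻¹ = [-19/39; 1/52]
x' = x̄ + K·y = [-22/13, -15/52]
P' = (I − K·H)·P̄ = [38/39 19/13; 19/13 153/52]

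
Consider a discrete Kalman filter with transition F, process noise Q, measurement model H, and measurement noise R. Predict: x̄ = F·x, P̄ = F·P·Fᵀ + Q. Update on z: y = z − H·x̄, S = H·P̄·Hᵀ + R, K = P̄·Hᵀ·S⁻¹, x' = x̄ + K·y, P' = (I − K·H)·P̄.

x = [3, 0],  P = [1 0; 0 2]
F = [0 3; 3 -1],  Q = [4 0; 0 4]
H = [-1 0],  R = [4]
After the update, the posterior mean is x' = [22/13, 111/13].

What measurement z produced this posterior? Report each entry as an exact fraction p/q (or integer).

z = [-2]

x̄ = F·x = [0, 9]
P̄ = F·P·Fᵀ + Q = [22 -6; -6 15]
S = H·P̄·Hᵀ + R = [26]
K = P̄·Hᵀ·S⁻¹ = [-11/13; 3/13]
x' − x̄ = [22/13, -6/13] = K·y
y = (KᵀK)⁻¹·Kᵀ·(x' − x̄) = [-2]
z = y + H·x̄ = [-2] + [0] = [-2]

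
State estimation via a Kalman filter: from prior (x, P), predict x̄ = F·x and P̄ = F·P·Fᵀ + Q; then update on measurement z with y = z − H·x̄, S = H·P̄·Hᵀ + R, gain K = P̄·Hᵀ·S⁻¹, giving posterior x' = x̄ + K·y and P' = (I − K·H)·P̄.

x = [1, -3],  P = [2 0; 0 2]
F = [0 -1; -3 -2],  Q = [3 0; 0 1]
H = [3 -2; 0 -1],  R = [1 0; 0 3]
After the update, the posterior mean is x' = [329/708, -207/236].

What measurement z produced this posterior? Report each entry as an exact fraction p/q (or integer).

z = [3, 2]

x̄ = F·x = [3, 3]
P̄ = F·P·Fᵀ + Q = [5 4; 4 27]
S = H·P̄·Hᵀ + R = [106 42; 42 30]
K = P̄·Hᵀ·S⁻¹ = [63/236 -359/708; -21/236 -183/236]
x' − x̄ = [-1795/708, -915/236] = K·y
y = (KᵀK)⁻¹·Kᵀ·(x' − x̄) = [0, 5]
z = y + H·x̄ = [0, 5] + [3, -3] = [3, 2]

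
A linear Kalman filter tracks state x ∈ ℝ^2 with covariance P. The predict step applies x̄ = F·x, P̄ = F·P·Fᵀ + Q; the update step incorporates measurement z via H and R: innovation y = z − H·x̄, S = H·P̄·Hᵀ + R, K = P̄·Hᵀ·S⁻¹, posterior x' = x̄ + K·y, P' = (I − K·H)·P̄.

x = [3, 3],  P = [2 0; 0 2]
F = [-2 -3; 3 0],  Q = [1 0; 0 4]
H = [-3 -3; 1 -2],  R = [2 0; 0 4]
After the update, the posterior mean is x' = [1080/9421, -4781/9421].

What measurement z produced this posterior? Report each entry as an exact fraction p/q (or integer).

z = [1, 2]

x̄ = F·x = [-15, 9]
P̄ = F·P·Fᵀ + Q = [27 -12; -12 22]
S = H·P̄·Hᵀ + R = [227 15; 15 167]
K = P̄·Hᵀ·S⁻¹ = [-2070/9421 3063/9421; -2085/18842 -6131/18842]
x' − x̄ = [142395/9421, -89570/9421] = K·y
y = (KᵀK)⁻¹·Kᵀ·(x' − x̄) = [-17, 35]
z = y + H·x̄ = [-17, 35] + [18, -33] = [1, 2]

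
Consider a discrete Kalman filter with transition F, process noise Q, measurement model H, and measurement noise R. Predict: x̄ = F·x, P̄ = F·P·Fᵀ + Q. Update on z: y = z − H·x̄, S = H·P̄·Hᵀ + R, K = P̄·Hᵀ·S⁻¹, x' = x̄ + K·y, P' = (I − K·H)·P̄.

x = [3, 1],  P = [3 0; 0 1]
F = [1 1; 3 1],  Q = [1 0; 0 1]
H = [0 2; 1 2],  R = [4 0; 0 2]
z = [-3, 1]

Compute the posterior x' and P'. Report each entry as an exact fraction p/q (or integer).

x' = [37/38, -177/532]
P' = [20/19 -5/19; -5/19 103/266]

x̄ = F·x = [4, 10]
P̄ = F·P·Fᵀ + Q = [5 10; 10 29]
y = z − H·x̄ = [-23, -23]
S = H·P̄·Hᵀ + R = [120 136; 136 163]
K = P̄·Hᵀ·S⁻¹ = [-5/38 5/19; 103/532 34/133]
x' = x̄ + K·y = [37/38, -177/532]
P' = (I − K·H)·P̄ = [20/19 -5/19; -5/19 103/266]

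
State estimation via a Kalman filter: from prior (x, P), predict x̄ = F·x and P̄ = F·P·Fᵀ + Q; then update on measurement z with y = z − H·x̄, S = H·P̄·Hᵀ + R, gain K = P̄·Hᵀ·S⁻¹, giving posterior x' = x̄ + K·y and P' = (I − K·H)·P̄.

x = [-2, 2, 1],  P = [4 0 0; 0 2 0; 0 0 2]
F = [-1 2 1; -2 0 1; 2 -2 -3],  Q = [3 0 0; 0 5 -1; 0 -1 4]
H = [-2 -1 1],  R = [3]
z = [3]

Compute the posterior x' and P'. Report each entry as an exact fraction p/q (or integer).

x̄ = F·x = [7, 5, -11]
P̄ = F·P·Fᵀ + Q = [17 10 -22; 10 23 -23; -22 -23 46]
y = z − H·x̄ = [33]
S = H·P̄·Hᵀ + R = [314]
K = P̄·Hᵀ·S⁻¹ = [-33/157; -33/157; 113/314]
x' = x̄ + K·y = [10/157, -304/157, 275/314]
P' = (I − K·H)·P̄ = [491/157 -608/157 275/157; -608/157 1433/157 118/157; 275/157 118/157 1675/314]

x' = [10/157, -304/157, 275/314]
P' = [491/157 -608/157 275/157; -608/157 1433/157 118/157; 275/157 118/157 1675/314]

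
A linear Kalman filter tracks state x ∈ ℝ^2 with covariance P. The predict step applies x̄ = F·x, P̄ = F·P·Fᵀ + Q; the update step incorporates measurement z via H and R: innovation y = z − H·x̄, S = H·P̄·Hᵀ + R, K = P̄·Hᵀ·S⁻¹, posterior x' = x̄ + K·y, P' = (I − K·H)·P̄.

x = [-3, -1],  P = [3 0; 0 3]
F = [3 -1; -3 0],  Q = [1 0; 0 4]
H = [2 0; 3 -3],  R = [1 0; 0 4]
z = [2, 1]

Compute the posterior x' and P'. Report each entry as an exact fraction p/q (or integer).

x' = [1189/1237, 816/1237]
P' = [553/2474 495/2474; 495/2474 1481/2474]

x̄ = F·x = [-8, 9]
P̄ = F·P·Fᵀ + Q = [31 -27; -27 31]
y = z − H·x̄ = [18, 52]
S = H·P̄·Hᵀ + R = [125 348; 348 1048]
K = P̄·Hᵀ·S⁻¹ = [553/1237 87/4948; 495/1237 -1479/4948]
x' = x̄ + K·y = [1189/1237, 816/1237]
P' = (I − K·H)·P̄ = [553/2474 495/2474; 495/2474 1481/2474]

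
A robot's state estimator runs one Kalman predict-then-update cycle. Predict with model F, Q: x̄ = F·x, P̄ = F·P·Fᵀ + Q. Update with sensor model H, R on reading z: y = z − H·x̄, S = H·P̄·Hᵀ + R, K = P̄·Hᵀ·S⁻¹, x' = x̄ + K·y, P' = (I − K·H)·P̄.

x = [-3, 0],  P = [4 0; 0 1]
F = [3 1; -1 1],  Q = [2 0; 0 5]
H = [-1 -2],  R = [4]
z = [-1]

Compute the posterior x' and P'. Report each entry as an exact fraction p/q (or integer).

x' = [-283/39, 51/13]
P' = [1232/39 -194/13; -194/13 103/13]

x̄ = F·x = [-9, 3]
P̄ = F·P·Fᵀ + Q = [39 -11; -11 10]
y = z − H·x̄ = [-4]
S = H·P̄·Hᵀ + R = [39]
K = P̄·Hᵀ·S⁻¹ = [-17/39; -3/13]
x' = x̄ + K·y = [-283/39, 51/13]
P' = (I − K·H)·P̄ = [1232/39 -194/13; -194/13 103/13]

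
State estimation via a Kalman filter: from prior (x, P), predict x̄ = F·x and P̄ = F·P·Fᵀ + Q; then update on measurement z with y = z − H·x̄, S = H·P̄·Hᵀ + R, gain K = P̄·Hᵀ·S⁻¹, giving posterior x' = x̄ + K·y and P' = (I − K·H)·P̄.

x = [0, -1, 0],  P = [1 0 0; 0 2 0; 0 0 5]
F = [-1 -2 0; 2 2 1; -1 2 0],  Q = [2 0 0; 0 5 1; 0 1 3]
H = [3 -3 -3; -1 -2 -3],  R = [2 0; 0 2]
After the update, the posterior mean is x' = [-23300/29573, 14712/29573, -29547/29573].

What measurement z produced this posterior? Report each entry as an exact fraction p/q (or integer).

x̄ = F·x = [2, -2, -2]
P̄ = F·P·Fᵀ + Q = [11 -10 -7; -10 22 7; -7 7 12]
S = H·P̄·Hᵀ + R = [839 384; 384 211]
K = P̄·Hᵀ·S⁻¹ = [6204/29573 -7086/29573; -3567/29573 -1217/29573; 54/29573 -6125/29573]
x' − x̄ = [-82446/29573, 73858/29573, 29599/29573] = K·y
y = (KᵀK)⁻¹·Kᵀ·(x' − x̄) = [-19, -5]
z = y + H·x̄ = [-19, -5] + [18, 8] = [-1, 3]

z = [-1, 3]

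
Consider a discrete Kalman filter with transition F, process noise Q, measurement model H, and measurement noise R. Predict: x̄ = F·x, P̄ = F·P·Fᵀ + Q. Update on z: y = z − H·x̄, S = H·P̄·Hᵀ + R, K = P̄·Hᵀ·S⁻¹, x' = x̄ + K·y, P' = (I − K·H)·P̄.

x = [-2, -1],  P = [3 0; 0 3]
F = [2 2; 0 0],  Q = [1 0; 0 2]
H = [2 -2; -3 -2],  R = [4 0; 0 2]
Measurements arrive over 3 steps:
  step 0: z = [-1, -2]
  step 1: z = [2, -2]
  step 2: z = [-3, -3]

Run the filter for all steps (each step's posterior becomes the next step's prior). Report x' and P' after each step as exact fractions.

step 0: x' = [97/513, 311/513], P' = [350/1539 -200/1539; -200/1539 554/1539]
step 1: x' = [22768/26489, -5442/26489], P' = [5530/26489 -3160/26489; -3160/26489 9374/26489]
step 2: x' = [850078/4081171, 4761461/4081171], P' = [851550/4081171 -486600/4081171; -486600/4081171 1444106/4081171]

step 0: x̄ = F·x = [-6, 0]
step 0: P̄ = F·P·Fᵀ + Q = [25 0; 0 2]
step 0: y = z − H·x̄ = [11, -20]
step 0: S = H·P̄·Hᵀ + R = [112 -142; -142 235]
step 0: K = P̄·Hᵀ·S⁻¹ = [275/1539 -325/1539; -377/1539 -254/1539]
step 0: x' = x̄ + K·y = [97/513, 311/513]
step 0: P' = (I − K·H)·P̄ = [350/1539 -200/1539; -200/1539 554/1539]
step 1: x̄ = F·x = [272/171, 0]
step 1: P̄ = F·P·Fᵀ + Q = [395/171 0; 0 2]
step 1: y = z − H·x̄ = [-202/171, 158/57]
step 1: S = H·P̄·Hᵀ + R = [3632/171 -334/57; -334/57 585/19]
step 1: K = P̄·Hᵀ·S⁻¹ = [4345/26489 -5135/26489; -6267/26489 -4634/26489]
step 1: x' = x̄ + K·y = [22768/26489, -5442/26489]
step 1: P' = (I − K·H)·P̄ = [5530/26489 -3160/26489; -3160/26489 9374/26489]
step 2: x̄ = F·x = [34652/26489, 0]
step 2: P̄ = F·P·Fᵀ + Q = [60825/26489 0; 0 2]
step 2: y = z − H·x̄ = [-148771/26489, 24489/26489]
step 2: S = H·P̄·Hᵀ + R = [561168/26489 -153038/26489; -153038/26489 812315/26489]
step 2: K = P̄·Hᵀ·S⁻¹ = [669075/4081171 -790725/4081171; -965353/4081171 -714206/4081171]
step 2: x' = x̄ + K·y = [850078/4081171, 4761461/4081171]
step 2: P' = (I − K·H)·P̄ = [851550/4081171 -486600/4081171; -486600/4081171 1444106/4081171]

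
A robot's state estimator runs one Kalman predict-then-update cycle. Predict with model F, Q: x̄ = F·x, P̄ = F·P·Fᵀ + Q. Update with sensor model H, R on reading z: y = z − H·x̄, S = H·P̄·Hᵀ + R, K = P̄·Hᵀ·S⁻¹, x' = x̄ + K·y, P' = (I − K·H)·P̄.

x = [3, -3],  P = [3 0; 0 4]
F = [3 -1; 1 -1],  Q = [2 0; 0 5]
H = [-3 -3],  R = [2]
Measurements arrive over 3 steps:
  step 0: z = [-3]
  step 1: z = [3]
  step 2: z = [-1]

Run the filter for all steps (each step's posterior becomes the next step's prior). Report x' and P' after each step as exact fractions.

step 0: x̄ = F·x = [12, 6]
step 0: P̄ = F·P·Fᵀ + Q = [33 13; 13 12]
step 0: y = z − H·x̄ = [51]
step 0: S = H·P̄·Hᵀ + R = [641]
step 0: K = P̄·Hᵀ·S⁻¹ = [-138/641; -75/641]
step 0: x' = x̄ + K·y = [654/641, 21/641]
step 0: P' = (I − K·H)·P̄ = [2109/641 -2017/641; -2017/641 2067/641]
step 1: x̄ = F·x = [1941/641, 633/641]
step 1: P̄ = F·P·Fᵀ + Q = [34432/641 16462/641; 16462/641 11415/641]
step 1: y = z − H·x̄ = [9645/641]
step 1: S = H·P̄·Hᵀ + R = [710221/641]
step 1: K = P̄·Hᵀ·S⁻¹ = [-152682/710221; -83631/710221]
step 1: x' = x̄ + K·y = [-146769/710221, -557022/710221]
step 1: P' = (I − K·H)·P̄ = [1782428/710221 -1680640/710221; -1680640/710221 1736394/710221]
step 2: x̄ = F·x = [116715/710221, 410253/710221]
step 2: P̄ = F·P·Fᵀ + Q = [29282528/710221 13806238/710221; 13806238/710221 10431207/710221]
step 2: y = z − H·x̄ = [870683/710221]
step 2: S = H·P̄·Hᵀ + R = [607356341/710221]
step 2: K = P̄·Hᵀ·S⁻¹ = [-129266298/607356341; -72712335/607356341]
step 2: x' = x̄ + K·y = [-58661139/607356341, 261693708/607356341]
step 2: P' = (I − K·H)·P̄ = [1513829164/607356341 -1427651632/607356341; -1427651632/607356341 1476126522/607356341]

step 0: x' = [654/641, 21/641], P' = [2109/641 -2017/641; -2017/641 2067/641]
step 1: x' = [-146769/710221, -557022/710221], P' = [1782428/710221 -1680640/710221; -1680640/710221 1736394/710221]
step 2: x' = [-58661139/607356341, 261693708/607356341], P' = [1513829164/607356341 -1427651632/607356341; -1427651632/607356341 1476126522/607356341]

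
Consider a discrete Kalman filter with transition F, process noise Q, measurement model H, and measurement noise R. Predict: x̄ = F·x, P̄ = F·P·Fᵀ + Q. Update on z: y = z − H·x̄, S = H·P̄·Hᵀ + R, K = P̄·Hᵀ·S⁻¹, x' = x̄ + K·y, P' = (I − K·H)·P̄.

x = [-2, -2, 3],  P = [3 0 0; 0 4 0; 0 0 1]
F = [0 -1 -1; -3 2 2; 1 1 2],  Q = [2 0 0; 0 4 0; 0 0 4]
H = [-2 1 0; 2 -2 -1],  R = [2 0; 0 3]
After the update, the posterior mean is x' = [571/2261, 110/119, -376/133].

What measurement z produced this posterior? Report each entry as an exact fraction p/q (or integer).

z = [2, 3]

x̄ = F·x = [-1, 8, 2]
P̄ = F·P·Fᵀ + Q = [7 -10 -6; -10 51 3; -6 3 15]
S = H·P̄·Hᵀ + R = [121 -205; -205 366]
K = P̄·Hᵀ·S⁻¹ = [-584/2261 -80/2261; 19/119 -30/119; -75/133 -54/133]
x' − x̄ = [2832/2261, -842/119, -642/133] = K·y
y = (KᵀK)⁻¹·Kᵀ·(x' − x̄) = [-8, 23]
z = y + H·x̄ = [-8, 23] + [10, -20] = [2, 3]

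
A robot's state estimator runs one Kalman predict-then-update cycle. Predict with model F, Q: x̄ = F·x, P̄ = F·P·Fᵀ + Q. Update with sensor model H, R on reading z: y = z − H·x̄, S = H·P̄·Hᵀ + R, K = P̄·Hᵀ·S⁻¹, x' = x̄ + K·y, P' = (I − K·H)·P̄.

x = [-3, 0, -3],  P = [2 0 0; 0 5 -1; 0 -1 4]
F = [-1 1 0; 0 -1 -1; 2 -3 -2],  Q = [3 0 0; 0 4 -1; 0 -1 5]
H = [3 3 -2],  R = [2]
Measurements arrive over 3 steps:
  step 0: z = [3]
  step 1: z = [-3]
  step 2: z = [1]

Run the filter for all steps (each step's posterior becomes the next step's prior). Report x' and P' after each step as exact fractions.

step 0: x' = [321/367, 1296/367, 1860/367], P' = [966/367 -792/367 209/367; -792/367 3868/367 4627/367; 209/367 4627/367 7378/367]
step 1: x' = [-36753/69737, -313224/69737, -422058/69737], P' = [869238/348685 -528892/348685 462532/348685; -528892/348685 10425268/348685 14906482/348685; 462532/348685 14906482/348685 23248393/348685]
step 2: x' = [19806886/172950603, 19813343/8235743, 569997667/172950603], P' = [1727970359/691802412 -38277927/32942972 1293106853/691802412; -38277927/32942972 1418947723/32942972 2079848899/32942972; 1293106853/691802412 2079848899/32942972 67939404599/691802412]

step 0: x̄ = F·x = [3, 3, 0]
step 0: P̄ = F·P·Fᵀ + Q = [10 -4 -17; -4 11 17; -17 17 62]
step 0: y = z − H·x̄ = [-15]
step 0: S = H·P̄·Hᵀ + R = [367]
step 0: K = P̄·Hᵀ·S⁻¹ = [52/367; -13/367; -124/367]
step 0: x' = x̄ + K·y = [321/367, 1296/367, 1860/367]
step 0: P' = (I − K·H)·P̄ = [966/367 -792/367 209/367; -792/367 3868/367 4627/367; 209/367 4627/367 7378/367]
step 1: x̄ = F·x = [975/367, -3156/367, -6966/367]
step 1: P̄ = F·P·Fᵀ + Q = [7519/367 -9078/367 -26332/367; -9078/367 21968/367 50294/367; -26332/367 50294/367 133379/367]
step 1: y = z − H·x̄ = [-8490/367]
step 1: S = H·P̄·Hᵀ + R = [348685/367]
step 1: K = P̄·Hᵀ·S⁻¹ = [47987/348685; -61918/348685; -194872/348685]
step 1: x' = x̄ + K·y = [-36753/69737, -313224/69737, -422058/69737]
step 1: P' = (I − K·H)·P̄ = [869238/348685 -528892/348685 462532/348685; -528892/348685 10425268/348685 14906482/348685; 462532/348685 14906482/348685 23248393/348685]
step 2: x̄ = F·x = [-276471/69737, 735282/69737, 1710282/69737]
step 2: P̄ = F·P·Fᵀ + Q = [2679669/69737 -5079622/69737 -12909328/69737; -5079622/69737 12976273/69737 30417807/69737; -12909328/69737 30417807/69737 373565593/348685]
step 2: y = z − H·x̄ = [2113868/69737]
step 2: S = H·P̄·Hᵀ + R = [691802412/348685]
step 2: K = P̄·Hᵀ·S⁻¹ = [93093985/691802412; -8844205/32942972; -484504001/691802412]
step 2: x' = x̄ + K·y = [19806886/172950603, 19813343/8235743, 569997667/172950603]
step 2: P' = (I − K·H)·P̄ = [1727970359/691802412 -38277927/32942972 1293106853/691802412; -38277927/32942972 1418947723/32942972 2079848899/32942972; 1293106853/691802412 2079848899/32942972 67939404599/691802412]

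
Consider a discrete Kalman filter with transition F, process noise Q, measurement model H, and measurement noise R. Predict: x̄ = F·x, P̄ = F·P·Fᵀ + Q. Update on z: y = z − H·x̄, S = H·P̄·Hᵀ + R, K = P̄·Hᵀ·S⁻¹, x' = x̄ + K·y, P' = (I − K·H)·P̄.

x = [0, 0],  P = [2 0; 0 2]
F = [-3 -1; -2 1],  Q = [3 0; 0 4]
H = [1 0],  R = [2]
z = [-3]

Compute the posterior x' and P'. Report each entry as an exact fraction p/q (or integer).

x' = [-69/25, -6/5]
P' = [46/25 4/5; 4/5 10]

x̄ = F·x = [0, 0]
P̄ = F·P·Fᵀ + Q = [23 10; 10 14]
y = z − H·x̄ = [-3]
S = H·P̄·Hᵀ + R = [25]
K = P̄·Hᵀ·S⁻¹ = [23/25; 2/5]
x' = x̄ + K·y = [-69/25, -6/5]
P' = (I − K·H)·P̄ = [46/25 4/5; 4/5 10]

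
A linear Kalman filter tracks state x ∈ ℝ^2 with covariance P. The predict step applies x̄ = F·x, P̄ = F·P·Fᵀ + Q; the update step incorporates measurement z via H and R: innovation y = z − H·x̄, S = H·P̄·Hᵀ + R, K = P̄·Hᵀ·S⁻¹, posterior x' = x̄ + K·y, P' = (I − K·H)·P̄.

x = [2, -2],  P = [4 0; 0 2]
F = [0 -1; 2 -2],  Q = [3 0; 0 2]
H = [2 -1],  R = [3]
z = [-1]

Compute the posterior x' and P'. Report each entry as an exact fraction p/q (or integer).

x̄ = F·x = [2, 8]
P̄ = F·P·Fᵀ + Q = [5 4; 4 26]
y = z − H·x̄ = [3]
S = H·P̄·Hᵀ + R = [33]
K = P̄·Hᵀ·S⁻¹ = [2/11; -6/11]
x' = x̄ + K·y = [28/11, 70/11]
P' = (I − K·H)·P̄ = [43/11 80/11; 80/11 178/11]

x' = [28/11, 70/11]
P' = [43/11 80/11; 80/11 178/11]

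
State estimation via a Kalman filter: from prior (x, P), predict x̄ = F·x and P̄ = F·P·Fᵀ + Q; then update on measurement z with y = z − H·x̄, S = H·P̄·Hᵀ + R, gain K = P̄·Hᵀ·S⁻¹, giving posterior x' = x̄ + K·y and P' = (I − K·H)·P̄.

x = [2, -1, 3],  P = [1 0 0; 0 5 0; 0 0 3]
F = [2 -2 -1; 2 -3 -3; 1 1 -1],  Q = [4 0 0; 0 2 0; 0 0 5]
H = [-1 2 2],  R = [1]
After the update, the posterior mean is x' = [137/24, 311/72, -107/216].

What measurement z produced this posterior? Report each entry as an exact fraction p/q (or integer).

x̄ = F·x = [3, -2, -2]
P̄ = F·P·Fᵀ + Q = [31 43 -5; 43 78 -4; -5 -4 14]
S = H·P̄·Hᵀ + R = [216]
K = P̄·Hᵀ·S⁻¹ = [5/24; 35/72; 25/216]
x' − x̄ = [65/24, 455/72, 325/216] = K·y
y = (KᵀK)⁻¹·Kᵀ·(x' − x̄) = [13]
z = y + H·x̄ = [13] + [-11] = [2]

z = [2]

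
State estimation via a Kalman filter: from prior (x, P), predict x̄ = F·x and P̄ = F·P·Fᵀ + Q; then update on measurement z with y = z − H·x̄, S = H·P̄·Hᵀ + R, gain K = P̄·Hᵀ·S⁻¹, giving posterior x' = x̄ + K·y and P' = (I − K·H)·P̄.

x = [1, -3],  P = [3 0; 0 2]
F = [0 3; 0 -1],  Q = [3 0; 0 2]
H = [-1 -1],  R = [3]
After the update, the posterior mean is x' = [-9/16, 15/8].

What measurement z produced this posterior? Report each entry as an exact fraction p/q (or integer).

z = [-3]

x̄ = F·x = [-9, 3]
P̄ = F·P·Fᵀ + Q = [21 -6; -6 4]
S = H·P̄·Hᵀ + R = [16]
K = P̄·Hᵀ·S⁻¹ = [-15/16; 1/8]
x' − x̄ = [135/16, -9/8] = K·y
y = (KᵀK)⁻¹·Kᵀ·(x' − x̄) = [-9]
z = y + H·x̄ = [-9] + [6] = [-3]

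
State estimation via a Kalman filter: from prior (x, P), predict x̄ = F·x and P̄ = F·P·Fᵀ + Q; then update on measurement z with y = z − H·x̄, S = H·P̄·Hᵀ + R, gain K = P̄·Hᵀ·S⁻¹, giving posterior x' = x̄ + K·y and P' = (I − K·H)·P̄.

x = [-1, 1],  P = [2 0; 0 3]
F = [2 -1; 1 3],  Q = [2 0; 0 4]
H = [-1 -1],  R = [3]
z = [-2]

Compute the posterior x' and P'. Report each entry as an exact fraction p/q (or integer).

x̄ = F·x = [-3, 2]
P̄ = F·P·Fᵀ + Q = [13 -5; -5 33]
y = z − H·x̄ = [-3]
S = H·P̄·Hᵀ + R = [39]
K = P̄·Hᵀ·S⁻¹ = [-8/39; -28/39]
x' = x̄ + K·y = [-31/13, 54/13]
P' = (I − K·H)·P̄ = [443/39 -419/39; -419/39 503/39]

x' = [-31/13, 54/13]
P' = [443/39 -419/39; -419/39 503/39]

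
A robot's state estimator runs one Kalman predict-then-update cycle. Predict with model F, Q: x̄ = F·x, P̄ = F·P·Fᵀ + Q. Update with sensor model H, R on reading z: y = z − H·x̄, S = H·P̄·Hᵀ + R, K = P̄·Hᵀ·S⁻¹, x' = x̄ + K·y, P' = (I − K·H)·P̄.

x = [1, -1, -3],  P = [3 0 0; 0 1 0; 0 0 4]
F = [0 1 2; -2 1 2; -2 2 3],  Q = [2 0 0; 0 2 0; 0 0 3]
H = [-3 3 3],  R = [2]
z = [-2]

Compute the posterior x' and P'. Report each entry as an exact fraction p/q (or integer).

x' = [-2903/857, -1005/857, -2498/857]
P' = [11099/857 3337/857 7810/857; 3337/857 2231/857 1210/857; 7810/857 1210/857 6734/857]

x̄ = F·x = [-7, -9, -13]
P̄ = F·P·Fᵀ + Q = [19 17 26; 17 31 38; 26 38 55]
y = z − H·x̄ = [43]
S = H·P̄·Hᵀ + R = [857]
K = P̄·Hᵀ·S⁻¹ = [72/857; 156/857; 201/857]
x' = x̄ + K·y = [-2903/857, -1005/857, -2498/857]
P' = (I − K·H)·P̄ = [11099/857 3337/857 7810/857; 3337/857 2231/857 1210/857; 7810/857 1210/857 6734/857]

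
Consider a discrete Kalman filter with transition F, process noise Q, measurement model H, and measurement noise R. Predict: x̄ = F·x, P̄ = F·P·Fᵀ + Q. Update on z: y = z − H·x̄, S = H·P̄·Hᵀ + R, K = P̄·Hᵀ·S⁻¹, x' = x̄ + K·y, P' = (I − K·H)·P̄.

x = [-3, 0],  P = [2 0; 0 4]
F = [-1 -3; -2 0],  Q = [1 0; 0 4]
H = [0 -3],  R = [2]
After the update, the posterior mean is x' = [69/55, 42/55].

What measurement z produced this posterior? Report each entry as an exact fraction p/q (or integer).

x̄ = F·x = [3, 6]
P̄ = F·P·Fᵀ + Q = [39 4; 4 12]
S = H·P̄·Hᵀ + R = [110]
K = P̄·Hᵀ·S⁻¹ = [-6/55; -18/55]
x' − x̄ = [-96/55, -288/55] = K·y
y = (KᵀK)⁻¹·Kᵀ·(x' − x̄) = [16]
z = y + H·x̄ = [16] + [-18] = [-2]

z = [-2]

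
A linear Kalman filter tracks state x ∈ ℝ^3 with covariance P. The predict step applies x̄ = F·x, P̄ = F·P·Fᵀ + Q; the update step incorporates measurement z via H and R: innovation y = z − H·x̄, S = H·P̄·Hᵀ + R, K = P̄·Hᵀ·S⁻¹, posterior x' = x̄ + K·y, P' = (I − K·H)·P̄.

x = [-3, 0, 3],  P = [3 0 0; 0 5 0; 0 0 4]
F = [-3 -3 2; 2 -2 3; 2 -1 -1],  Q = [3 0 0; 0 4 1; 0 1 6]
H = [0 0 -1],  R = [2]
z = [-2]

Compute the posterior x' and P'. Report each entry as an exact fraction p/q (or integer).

x' = [314/29, 208/29, 36/29]
P' = [2518/29 1165/29 -22/29; 1165/29 1967/29 22/29; -22/29 22/29 54/29]

x̄ = F·x = [15, 3, -9]
P̄ = F·P·Fᵀ + Q = [91 36 -11; 36 72 11; -11 11 27]
y = z − H·x̄ = [-11]
S = H·P̄·Hᵀ + R = [29]
K = P̄·Hᵀ·S⁻¹ = [11/29; -11/29; -27/29]
x' = x̄ + K·y = [314/29, 208/29, 36/29]
P' = (I − K·H)·P̄ = [2518/29 1165/29 -22/29; 1165/29 1967/29 22/29; -22/29 22/29 54/29]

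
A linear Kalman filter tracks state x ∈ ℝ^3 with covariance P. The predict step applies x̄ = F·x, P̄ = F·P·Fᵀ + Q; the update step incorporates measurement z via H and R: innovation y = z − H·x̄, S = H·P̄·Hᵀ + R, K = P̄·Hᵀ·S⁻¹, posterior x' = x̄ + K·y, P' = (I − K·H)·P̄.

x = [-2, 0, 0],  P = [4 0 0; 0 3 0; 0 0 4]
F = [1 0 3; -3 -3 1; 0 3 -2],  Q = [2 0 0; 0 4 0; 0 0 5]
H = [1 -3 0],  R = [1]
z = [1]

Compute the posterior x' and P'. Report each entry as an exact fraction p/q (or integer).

x' = [-241/341, -381/682, 1701/682]
P' = [13440/341 4473/341 -9885/341; 4473/341 3053/682 -6617/682; -9885/341 -6617/682 26175/682]

x̄ = F·x = [-2, 6, 0]
P̄ = F·P·Fᵀ + Q = [42 0 -24; 0 71 -35; -24 -35 48]
y = z − H·x̄ = [21]
S = H·P̄·Hᵀ + R = [682]
K = P̄·Hᵀ·S⁻¹ = [21/341; -213/682; 81/682]
x' = x̄ + K·y = [-241/341, -381/682, 1701/682]
P' = (I − K·H)·P̄ = [13440/341 4473/341 -9885/341; 4473/341 3053/682 -6617/682; -9885/341 -6617/682 26175/682]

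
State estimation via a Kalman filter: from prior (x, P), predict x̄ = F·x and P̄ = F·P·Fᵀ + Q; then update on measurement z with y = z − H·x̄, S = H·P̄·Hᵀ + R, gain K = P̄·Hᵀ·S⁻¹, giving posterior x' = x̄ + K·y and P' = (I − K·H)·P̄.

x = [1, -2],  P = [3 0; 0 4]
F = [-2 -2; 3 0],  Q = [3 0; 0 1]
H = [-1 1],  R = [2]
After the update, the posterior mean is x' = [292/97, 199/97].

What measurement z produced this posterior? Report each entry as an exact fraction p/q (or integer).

x̄ = F·x = [2, 3]
P̄ = F·P·Fᵀ + Q = [31 -18; -18 28]
S = H·P̄·Hᵀ + R = [97]
K = P̄·Hᵀ·S⁻¹ = [-49/97; 46/97]
x' − x̄ = [98/97, -92/97] = K·y
y = (KᵀK)⁻¹·Kᵀ·(x' − x̄) = [-2]
z = y + H·x̄ = [-2] + [1] = [-1]

z = [-1]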